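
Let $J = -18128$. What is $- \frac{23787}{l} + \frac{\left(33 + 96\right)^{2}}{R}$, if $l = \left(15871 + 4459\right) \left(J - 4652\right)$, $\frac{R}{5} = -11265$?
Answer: $- \frac{4109544987}{13912046696} \approx -0.29539$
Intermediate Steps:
$R = -56325$ ($R = 5 \left(-11265\right) = -56325$)
$l = -463117400$ ($l = \left(15871 + 4459\right) \left(-18128 - 4652\right) = 20330 \left(-22780\right) = -463117400$)
$- \frac{23787}{l} + \frac{\left(33 + 96\right)^{2}}{R} = - \frac{23787}{-463117400} + \frac{\left(33 + 96\right)^{2}}{-56325} = \left(-23787\right) \left(- \frac{1}{463117400}\right) + 129^{2} \left(- \frac{1}{56325}\right) = \frac{23787}{463117400} + 16641 \left(- \frac{1}{56325}\right) = \frac{23787}{463117400} - \frac{5547}{18775} = - \frac{4109544987}{13912046696}$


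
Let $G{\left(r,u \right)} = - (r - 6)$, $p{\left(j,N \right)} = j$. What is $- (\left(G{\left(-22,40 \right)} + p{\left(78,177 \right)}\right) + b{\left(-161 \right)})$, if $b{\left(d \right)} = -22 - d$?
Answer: $-245$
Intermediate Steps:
$G{\left(r,u \right)} = 6 - r$ ($G{\left(r,u \right)} = - (-6 + r) = 6 - r$)
$- (\left(G{\left(-22,40 \right)} + p{\left(78,177 \right)}\right) + b{\left(-161 \right)}) = - (\left(\left(6 - -22\right) + 78\right) - -139) = - (\left(\left(6 + 22\right) + 78\right) + \left(-22 + 161\right)) = - (\left(28 + 78\right) + 139) = - (106 + 139) = \left(-1\right) 245 = -245$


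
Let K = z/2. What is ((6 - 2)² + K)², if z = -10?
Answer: 121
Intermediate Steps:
K = -5 (K = -10/2 = -10*½ = -5)
((6 - 2)² + K)² = ((6 - 2)² - 5)² = (4² - 5)² = (16 - 5)² = 11² = 121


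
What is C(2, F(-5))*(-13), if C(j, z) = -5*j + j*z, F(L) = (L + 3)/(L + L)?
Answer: 624/5 ≈ 124.80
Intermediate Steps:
F(L) = (3 + L)/(2*L) (F(L) = (3 + L)/((2*L)) = (3 + L)*(1/(2*L)) = (3 + L)/(2*L))
C(2, F(-5))*(-13) = (2*(-5 + (1/2)*(3 - 5)/(-5)))*(-13) = (2*(-5 + (1/2)*(-1/5)*(-2)))*(-13) = (2*(-5 + 1/5))*(-13) = (2*(-24/5))*(-13) = -48/5*(-13) = 624/5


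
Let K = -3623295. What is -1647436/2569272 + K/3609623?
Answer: -3813963316967/2318525826114 ≈ -1.6450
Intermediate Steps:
-1647436/2569272 + K/3609623 = -1647436/2569272 - 3623295/3609623 = -1647436*1/2569272 - 3623295*1/3609623 = -411859/642318 - 3623295/3609623 = -3813963316967/2318525826114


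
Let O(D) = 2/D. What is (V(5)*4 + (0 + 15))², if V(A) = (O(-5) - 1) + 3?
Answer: 11449/25 ≈ 457.96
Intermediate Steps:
V(A) = 8/5 (V(A) = (2/(-5) - 1) + 3 = (2*(-⅕) - 1) + 3 = (-⅖ - 1) + 3 = -7/5 + 3 = 8/5)
(V(5)*4 + (0 + 15))² = ((8/5)*4 + (0 + 15))² = (32/5 + 15)² = (107/5)² = 11449/25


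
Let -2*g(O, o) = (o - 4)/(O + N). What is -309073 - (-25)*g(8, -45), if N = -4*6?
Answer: -9891561/32 ≈ -3.0911e+5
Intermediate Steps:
N = -24
g(O, o) = -(-4 + o)/(2*(-24 + O)) (g(O, o) = -(o - 4)/(2*(O - 24)) = -(-4 + o)/(2*(-24 + O)))
-309073 - (-25)*g(8, -45) = -309073 - (-25)*(4 - 1*(-45))/(2*(-24 + 8)) = -309073 - (-25)*(½)*(4 + 45)/(-16) = -309073 - (-25)*(½)*(-1/16)*49 = -309073 - (-25)*(-49)/32 = -309073 - 1*1225/32 = -309073 - 1225/32 = -9891561/32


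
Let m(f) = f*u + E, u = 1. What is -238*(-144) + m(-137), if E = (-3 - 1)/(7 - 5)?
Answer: 34133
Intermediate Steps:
E = -2 (E = -4/2 = -4*½ = -2)
m(f) = -2 + f (m(f) = f*1 - 2 = f - 2 = -2 + f)
-238*(-144) + m(-137) = -238*(-144) + (-2 - 137) = 34272 - 139 = 34133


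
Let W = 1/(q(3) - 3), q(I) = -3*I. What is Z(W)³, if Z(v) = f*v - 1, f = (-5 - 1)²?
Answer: -64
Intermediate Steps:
f = 36 (f = (-6)² = 36)
W = -1/12 (W = 1/(-3*3 - 3) = 1/(-9 - 3) = 1/(-12) = -1/12 ≈ -0.083333)
Z(v) = -1 + 36*v (Z(v) = 36*v - 1 = -1 + 36*v)
Z(W)³ = (-1 + 36*(-1/12))³ = (-1 - 3)³ = (-4)³ = -64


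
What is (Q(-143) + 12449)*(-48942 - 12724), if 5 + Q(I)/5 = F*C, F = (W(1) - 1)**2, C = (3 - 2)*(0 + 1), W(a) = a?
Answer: -766138384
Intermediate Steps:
C = 1 (C = 1*1 = 1)
F = 0 (F = (1 - 1)**2 = 0**2 = 0)
Q(I) = -25 (Q(I) = -25 + 5*(0*1) = -25 + 5*0 = -25 + 0 = -25)
(Q(-143) + 12449)*(-48942 - 12724) = (-25 + 12449)*(-48942 - 12724) = 12424*(-61666) = -766138384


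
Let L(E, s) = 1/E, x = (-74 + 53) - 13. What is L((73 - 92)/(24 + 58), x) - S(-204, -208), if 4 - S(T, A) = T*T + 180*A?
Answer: 79186/19 ≈ 4167.7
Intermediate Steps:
S(T, A) = 4 - T² - 180*A (S(T, A) = 4 - (T*T + 180*A) = 4 - (T² + 180*A) = 4 + (-T² - 180*A) = 4 - T² - 180*A)
x = -34 (x = -21 - 13 = -34)
L((73 - 92)/(24 + 58), x) - S(-204, -208) = 1/((73 - 92)/(24 + 58)) - (4 - 1*(-204)² - 180*(-208)) = 1/(-19/82) - (4 - 1*41616 + 37440) = 1/(-19*1/82) - (4 - 41616 + 37440) = 1/(-19/82) - 1*(-4172) = -82/19 + 4172 = 79186/19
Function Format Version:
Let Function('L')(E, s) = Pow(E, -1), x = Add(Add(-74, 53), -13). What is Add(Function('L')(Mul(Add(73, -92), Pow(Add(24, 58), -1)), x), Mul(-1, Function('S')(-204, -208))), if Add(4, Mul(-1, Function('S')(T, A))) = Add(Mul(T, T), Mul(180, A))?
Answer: Rational(79186, 19) ≈ 4167.7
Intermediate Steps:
Function('S')(T, A) = Add(4, Mul(-1, Pow(T, 2)), Mul(-180, A)) (Function('S')(T, A) = Add(4, Mul(-1, Add(Mul(T, T), Mul(180, A)))) = Add(4, Mul(-1, Add(Pow(T, 2), Mul(180, A)))) = Add(4, Add(Mul(-1, Pow(T, 2)), Mul(-180, A))) = Add(4, Mul(-1, Pow(T, 2)), Mul(-180, A)))
x = -34 (x = Add(-21, -13) = -34)
Add(Function('L')(Mul(Add(73, -92), Pow(Add(24, 58), -1)), x), Mul(-1, Function('S')(-204, -208))) = Add(Pow(Mul(Add(73, -92), Pow(Add(24, 58), -1)), -1), Mul(-1, Add(4, Mul(-1, Pow(-204, 2)), Mul(-180, -208)))) = Add(Pow(Mul(-19, Pow(82, -1)), -1), Mul(-1, Add(4, Mul(-1, 41616), 37440))) = Add(Pow(Mul(-19, Rational(1, 82)), -1), Mul(-1, Add(4, -41616, 37440))) = Add(Pow(Rational(-19, 82), -1), Mul(-1, -4172)) = Add(Rational(-82, 19), 4172) = Rational(79186, 19)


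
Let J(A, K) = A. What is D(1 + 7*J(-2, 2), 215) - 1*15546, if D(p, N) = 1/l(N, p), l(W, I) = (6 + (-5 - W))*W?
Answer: -715271461/46010 ≈ -15546.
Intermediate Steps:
l(W, I) = W*(1 - W) (l(W, I) = (1 - W)*W = W*(1 - W))
D(p, N) = 1/(N*(1 - N))
D(1 + 7*J(-2, 2), 215) - 1*15546 = -1/(215*(-1 + 215)) - 1*15546 = -1*1/215/214 - 15546 = -1*1/215*1/214 - 15546 = -1/46010 - 15546 = -715271461/46010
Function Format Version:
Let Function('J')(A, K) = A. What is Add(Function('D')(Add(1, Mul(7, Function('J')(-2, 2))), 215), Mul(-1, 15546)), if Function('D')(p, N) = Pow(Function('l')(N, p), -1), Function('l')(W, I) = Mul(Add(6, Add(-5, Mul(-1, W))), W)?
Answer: Rational(-715271461, 46010) ≈ -15546.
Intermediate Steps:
Function('l')(W, I) = Mul(W, Add(1, Mul(-1, W))) (Function('l')(W, I) = Mul(Add(1, Mul(-1, W)), W) = Mul(W, Add(1, Mul(-1, W))))
Function('D')(p, N) = Mul(Pow(N, -1), Pow(Add(1, Mul(-1, N)), -1)) (Function('D')(p, N) = Pow(Mul(N, Add(1, Mul(-1, N))), -1) = Mul(Pow(N, -1), Pow(Add(1, Mul(-1, N)), -1)))
Add(Function('D')(Add(1, Mul(7, Function('J')(-2, 2))), 215), Mul(-1, 15546)) = Add(Mul(-1, Pow(215, -1), Pow(Add(-1, 215), -1)), Mul(-1, 15546)) = Add(Mul(-1, Rational(1, 215), Pow(214, -1)), -15546) = Add(Mul(-1, Rational(1, 215), Rational(1, 214)), -15546) = Add(Rational(-1, 46010), -15546) = Rational(-715271461, 46010)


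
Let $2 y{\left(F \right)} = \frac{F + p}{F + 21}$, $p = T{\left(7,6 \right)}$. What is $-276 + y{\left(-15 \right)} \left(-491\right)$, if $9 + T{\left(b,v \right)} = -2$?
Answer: $\frac{4727}{6} \approx 787.83$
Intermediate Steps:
$T{\left(b,v \right)} = -11$ ($T{\left(b,v \right)} = -9 - 2 = -11$)
$p = -11$
$y{\left(F \right)} = \frac{-11 + F}{2 \left(21 + F\right)}$ ($y{\left(F \right)} = \frac{\left(F - 11\right) \frac{1}{F + 21}}{2} = \frac{\left(-11 + F\right) \frac{1}{21 + F}}{2} = \frac{\frac{1}{21 + F} \left(-11 + F\right)}{2} = \frac{-11 + F}{2 \left(21 + F\right)}$)
$-276 + y{\left(-15 \right)} \left(-491\right) = -276 + \frac{-11 - 15}{2 \left(21 - 15\right)} \left(-491\right) = -276 + \frac{1}{2} \cdot \frac{1}{6} \left(-26\right) \left(-491\right) = -276 - - \frac{6383}{6} = -276 + \frac{6383}{6} = \frac{4727}{6}$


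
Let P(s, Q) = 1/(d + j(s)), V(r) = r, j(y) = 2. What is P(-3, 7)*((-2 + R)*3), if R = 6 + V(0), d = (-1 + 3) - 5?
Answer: -12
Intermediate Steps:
d = -3 (d = 2 - 5 = -3)
P(s, Q) = -1 (P(s, Q) = 1/(-3 + 2) = 1/(-1) = -1)
R = 6 (R = 6 + 0 = 6)
P(-3, 7)*((-2 + R)*3) = -(-2 + 6)*3 = -4*3 = -1*12 = -12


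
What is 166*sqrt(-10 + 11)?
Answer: 166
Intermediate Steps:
166*sqrt(-10 + 11) = 166*sqrt(1) = 166*1 = 166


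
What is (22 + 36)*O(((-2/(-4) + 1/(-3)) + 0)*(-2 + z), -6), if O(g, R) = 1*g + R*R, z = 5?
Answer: 2117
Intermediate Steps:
O(g, R) = g + R²
(22 + 36)*O(((-2/(-4) + 1/(-3)) + 0)*(-2 + z), -6) = (22 + 36)*(((-2/(-4) + 1/(-3)) + 0)*(-2 + 5) + (-6)²) = 58*(((-2*(-¼) + 1*(-⅓)) + 0)*3 + 36) = 58*(((½ - ⅓) + 0)*3 + 36) = 58*((⅙ + 0)*3 + 36) = 58*((⅙)*3 + 36) = 58*(½ + 36) = 58*(73/2) = 2117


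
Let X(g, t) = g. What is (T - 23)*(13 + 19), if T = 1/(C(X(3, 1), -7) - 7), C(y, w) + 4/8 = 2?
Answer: -8160/11 ≈ -741.82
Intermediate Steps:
C(y, w) = 3/2 (C(y, w) = -½ + 2 = 3/2)
T = -2/11 (T = 1/(3/2 - 7) = 1/(-11/2) = -2/11 ≈ -0.18182)
(T - 23)*(13 + 19) = (-2/11 - 23)*(13 + 19) = -255/11*32 = -8160/11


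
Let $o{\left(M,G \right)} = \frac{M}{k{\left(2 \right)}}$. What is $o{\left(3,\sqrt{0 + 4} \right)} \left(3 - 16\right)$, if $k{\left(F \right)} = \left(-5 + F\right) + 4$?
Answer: $-39$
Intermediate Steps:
$k{\left(F \right)} = -1 + F$
$o{\left(M,G \right)} = M$ ($o{\left(M,G \right)} = \frac{M}{-1 + 2} = \frac{M}{1} = M 1 = M$)
$o{\left(3,\sqrt{0 + 4} \right)} \left(3 - 16\right) = 3 \left(3 - 16\right) = 3 \left(-13\right) = -39$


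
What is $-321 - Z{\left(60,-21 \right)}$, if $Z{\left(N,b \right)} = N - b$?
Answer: $-402$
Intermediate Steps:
$-321 - Z{\left(60,-21 \right)} = -321 - \left(60 - -21\right) = -321 - \left(60 + 21\right) = -321 - 81 = -402$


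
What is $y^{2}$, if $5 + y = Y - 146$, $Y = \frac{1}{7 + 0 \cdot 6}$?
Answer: $\frac{1115136}{49} \approx 22758.0$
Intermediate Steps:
$Y = \frac{1}{7}$ ($Y = \frac{1}{7 + 0} = \frac{1}{7} \approx 0.14286$)
$y = - \frac{1056}{7}$ ($y = -5 + \left(\frac{1}{7} - 146\right) = -5 - \frac{1021}{7} = - \frac{1056}{7} \approx -150.86$)
$y^{2} = \left(- \frac{1056}{7}\right)^{2} = \frac{1115136}{49}$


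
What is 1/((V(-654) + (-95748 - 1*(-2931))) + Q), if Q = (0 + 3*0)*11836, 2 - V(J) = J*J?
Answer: -1/520531 ≈ -1.9211e-6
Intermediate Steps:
V(J) = 2 - J**2 (V(J) = 2 - J*J = 2 - J**2)
Q = 0 (Q = (0 + 0)*11836 = 0*11836 = 0)
1/((V(-654) + (-95748 - 1*(-2931))) + Q) = 1/(((2 - 1*(-654)**2) + (-95748 - 1*(-2931))) + 0) = 1/(((2 - 1*427716) + (-95748 + 2931)) + 0) = 1/(((2 - 427716) - 92817) + 0) = 1/((-427714 - 92817) + 0) = 1/(-520531 + 0) = 1/(-520531) = -1/520531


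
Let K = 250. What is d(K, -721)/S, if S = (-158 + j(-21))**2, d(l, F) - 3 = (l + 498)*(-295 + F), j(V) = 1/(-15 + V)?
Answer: -984914640/32364721 ≈ -30.432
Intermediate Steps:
d(l, F) = 3 + (-295 + F)*(498 + l) (d(l, F) = 3 + (l + 498)*(-295 + F) = 3 + (498 + l)*(-295 + F) = 3 + (-295 + F)*(498 + l))
S = 32364721/1296 (S = (-158 + 1/(-15 - 21))**2 = (-158 + 1/(-36))**2 = (-158 - 1/36)**2 = (-5689/36)**2 = 32364721/1296 ≈ 24973.)
d(K, -721)/S = (-146907 - 295*250 + 498*(-721) - 721*250)/(32364721/1296) = (-146907 - 73750 - 359058 - 180250)*(1296/32364721) = -759965*1296/32364721 = -984914640/32364721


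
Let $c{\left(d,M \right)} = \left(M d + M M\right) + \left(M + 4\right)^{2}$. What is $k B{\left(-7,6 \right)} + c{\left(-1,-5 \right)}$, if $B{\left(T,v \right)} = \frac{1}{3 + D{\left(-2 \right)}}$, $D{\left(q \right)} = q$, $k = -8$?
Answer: $23$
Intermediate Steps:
$c{\left(d,M \right)} = M^{2} + \left(4 + M\right)^{2} + M d$ ($c{\left(d,M \right)} = \left(M d + M^{2}\right) + \left(4 + M\right)^{2} = \left(M^{2} + M d\right) + \left(4 + M\right)^{2} = M^{2} + \left(4 + M\right)^{2} + M d$)
$B{\left(T,v \right)} = 1$ ($B{\left(T,v \right)} = \frac{1}{3 - 2} = 1^{-1} = 1$)
$k B{\left(-7,6 \right)} + c{\left(-1,-5 \right)} = \left(-8\right) 1 + \left(\left(-5\right)^{2} + \left(4 - 5\right)^{2} - -5\right) = -8 + \left(25 + \left(-1\right)^{2} + 5\right) = -8 + \left(25 + 1 + 5\right) = -8 + 31 = 23$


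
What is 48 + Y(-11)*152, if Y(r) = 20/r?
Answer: -2512/11 ≈ -228.36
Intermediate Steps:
48 + Y(-11)*152 = 48 + (20/(-11))*152 = 48 + (20*(-1/11))*152 = 48 - 20/11*152 = 48 - 3040/11 = -2512/11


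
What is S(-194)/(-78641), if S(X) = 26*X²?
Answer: -978536/78641 ≈ -12.443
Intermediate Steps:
S(-194)/(-78641) = (26*(-194)²)/(-78641) = (26*37636)*(-1/78641) = 978536*(-1/78641) = -978536/78641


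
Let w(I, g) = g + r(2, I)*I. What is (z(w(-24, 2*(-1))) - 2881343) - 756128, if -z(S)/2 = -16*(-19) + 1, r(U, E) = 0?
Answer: -3638081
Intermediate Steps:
w(I, g) = g (w(I, g) = g + 0*I = g + 0 = g)
z(S) = -610 (z(S) = -2*(-16*(-19) + 1) = -2*(304 + 1) = -2*305 = -610)
(z(w(-24, 2*(-1))) - 2881343) - 756128 = (-610 - 2881343) - 756128 = -2881953 - 756128 = -3638081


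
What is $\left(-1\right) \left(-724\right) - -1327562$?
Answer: $1328286$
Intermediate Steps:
$\left(-1\right) \left(-724\right) - -1327562 = 724 + 1327562 = 1328286$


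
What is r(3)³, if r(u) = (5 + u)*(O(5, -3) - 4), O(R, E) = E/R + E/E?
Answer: -2985984/125 ≈ -23888.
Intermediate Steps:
O(R, E) = 1 + E/R (O(R, E) = E/R + 1 = 1 + E/R)
r(u) = -18 - 18*u/5 (r(u) = (5 + u)*((-3 + 5)/5 - 4) = (5 + u)*((⅕)*2 - 4) = (5 + u)*(⅖ - 4) = (5 + u)*(-18/5) = -18 - 18*u/5)
r(3)³ = (-18 - 18/5*3)³ = (-18 - 54/5)³ = (-144/5)³ = -2985984/125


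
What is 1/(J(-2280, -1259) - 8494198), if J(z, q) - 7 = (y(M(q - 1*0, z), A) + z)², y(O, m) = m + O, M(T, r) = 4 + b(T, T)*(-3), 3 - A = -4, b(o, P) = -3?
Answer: -1/3386591 ≈ -2.9528e-7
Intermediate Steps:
A = 7 (A = 3 - 1*(-4) = 3 + 4 = 7)
M(T, r) = 13 (M(T, r) = 4 - 3*(-3) = 4 + 9 = 13)
y(O, m) = O + m
J(z, q) = 7 + (20 + z)² (J(z, q) = 7 + ((13 + 7) + z)² = 7 + (20 + z)²)
1/(J(-2280, -1259) - 8494198) = 1/((7 + (20 - 2280)²) - 8494198) = 1/((7 + (-2260)²) - 8494198) = 1/((7 + 5107600) - 8494198) = 1/(5107607 - 8494198) = 1/(-3386591) = -1/3386591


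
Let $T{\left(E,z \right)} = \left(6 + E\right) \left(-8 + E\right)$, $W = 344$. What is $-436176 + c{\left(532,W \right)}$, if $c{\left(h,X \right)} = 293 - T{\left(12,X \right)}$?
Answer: $-435955$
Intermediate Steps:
$T{\left(E,z \right)} = \left(-8 + E\right) \left(6 + E\right)$
$c{\left(h,X \right)} = 221$ ($c{\left(h,X \right)} = 293 - \left(-48 + 12^{2} - 24\right) = 293 - \left(-48 + 144 - 24\right) = 293 - 72 = 221$)
$-436176 + c{\left(532,W \right)} = -436176 + 221 = -435955$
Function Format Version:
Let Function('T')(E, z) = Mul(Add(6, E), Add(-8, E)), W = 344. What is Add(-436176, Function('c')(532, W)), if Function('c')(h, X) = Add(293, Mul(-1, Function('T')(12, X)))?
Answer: -435955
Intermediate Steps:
Function('T')(E, z) = Mul(Add(-8, E), Add(6, E))
Function('c')(h, X) = 221 (Function('c')(h, X) = Add(293, Mul(-1, Add(-48, Pow(12, 2), Mul(-2, 12)))) = Add(293, Mul(-1, Add(-48, 144, -24))) = Add(293, Mul(-1, 72)) = Add(293, -72) = 221)
Add(-436176, Function('c')(532, W)) = Add(-436176, 221) = -435955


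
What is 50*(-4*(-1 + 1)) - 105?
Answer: -105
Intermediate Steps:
50*(-4*(-1 + 1)) - 105 = 50*(-4*0) - 105 = 50*0 - 105 = 0 - 105 = -105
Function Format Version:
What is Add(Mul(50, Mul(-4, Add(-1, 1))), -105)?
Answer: -105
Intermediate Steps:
Add(Mul(50, Mul(-4, Add(-1, 1))), -105) = Add(Mul(50, Mul(-4, 0)), -105) = Add(Mul(50, 0), -105) = Add(0, -105) = -105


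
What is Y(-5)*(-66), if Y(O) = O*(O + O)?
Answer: -3300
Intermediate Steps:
Y(O) = 2*O**2 (Y(O) = O*(2*O) = 2*O**2)
Y(-5)*(-66) = (2*(-5)**2)*(-66) = (2*25)*(-66) = 50*(-66) = -3300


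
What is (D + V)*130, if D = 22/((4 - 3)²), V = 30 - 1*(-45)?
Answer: 12610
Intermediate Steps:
V = 75 (V = 30 + 45 = 75)
D = 22 (D = 22/(1²) = 22/1 = 22*1 = 22)
(D + V)*130 = (22 + 75)*130 = 97*130 = 12610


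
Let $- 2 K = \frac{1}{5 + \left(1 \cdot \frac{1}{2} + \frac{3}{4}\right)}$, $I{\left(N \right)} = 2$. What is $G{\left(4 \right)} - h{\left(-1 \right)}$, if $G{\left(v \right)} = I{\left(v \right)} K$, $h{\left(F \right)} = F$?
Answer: $\frac{21}{25} \approx 0.84$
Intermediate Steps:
$K = - \frac{2}{25}$ ($K = - \frac{1}{2 \left(5 + \left(1 \cdot \frac{1}{2} + \frac{3}{4}\right)\right)} = - \frac{1}{2 \left(5 + \left(1 \cdot \frac{1}{2} + 3 \cdot \frac{1}{4}\right)\right)} = - \frac{1}{2 \left(5 + \left(\frac{1}{2} + \frac{3}{4}\right)\right)} = - \frac{1}{2 \left(5 + \frac{5}{4}\right)} = - \frac{1}{2 \cdot \frac{25}{4}} = \left(- \frac{1}{2}\right) \frac{4}{25} = - \frac{2}{25} \approx -0.08$)
$G{\left(v \right)} = - \frac{4}{25}$ ($G{\left(v \right)} = 2 \left(- \frac{2}{25}\right) = - \frac{4}{25}$)
$G{\left(4 \right)} - h{\left(-1 \right)} = - \frac{4}{25} - -1 = - \frac{4}{25} + 1 = \frac{21}{25}$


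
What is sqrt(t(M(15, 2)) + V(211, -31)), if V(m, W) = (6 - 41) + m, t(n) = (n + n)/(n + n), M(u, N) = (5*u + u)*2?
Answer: sqrt(177) ≈ 13.304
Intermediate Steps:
M(u, N) = 12*u (M(u, N) = (6*u)*2 = 12*u)
t(n) = 1 (t(n) = (2*n)/((2*n)) = (2*n)*(1/(2*n)) = 1)
V(m, W) = -35 + m
sqrt(t(M(15, 2)) + V(211, -31)) = sqrt(1 + (-35 + 211)) = sqrt(1 + 176) = sqrt(177)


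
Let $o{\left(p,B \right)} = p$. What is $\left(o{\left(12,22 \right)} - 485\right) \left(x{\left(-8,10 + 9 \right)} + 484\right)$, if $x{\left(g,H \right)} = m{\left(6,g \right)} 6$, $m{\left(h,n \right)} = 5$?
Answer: $-243122$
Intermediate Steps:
$x{\left(g,H \right)} = 30$ ($x{\left(g,H \right)} = 5 \cdot 6 = 30$)
$\left(o{\left(12,22 \right)} - 485\right) \left(x{\left(-8,10 + 9 \right)} + 484\right) = \left(12 - 485\right) \left(30 + 484\right) = \left(-473\right) 514 = -243122$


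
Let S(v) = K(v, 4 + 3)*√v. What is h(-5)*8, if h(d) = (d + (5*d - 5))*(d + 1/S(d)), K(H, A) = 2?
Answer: 1400 + 28*I*√5 ≈ 1400.0 + 62.61*I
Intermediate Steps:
S(v) = 2*√v
h(d) = (-5 + 6*d)*(d + 1/(2*√d)) (h(d) = (d + (5*d - 5))*(d + 1/(2*√d)) = (d + (-5 + 5*d))*(d + 1/(2*√d)) = (-5 + 6*d)*(d + 1/(2*√d)))
h(-5)*8 = ((-5 + 6*(-5) + 2*(-5)^(3/2)*(-5 + 6*(-5)))/(2*√(-5)))*8 = ((-I*√5/5)*(-5 - 30 + 2*(-5*I*√5)*(-5 - 30))/2)*8 = ((-I*√5/5)*(-5 - 30 + 2*(-5*I*√5)*(-35))/2)*8 = ((-I*√5/5)*(-5 - 30 + 350*I*√5)/2)*8 = ((-I*√5/5)*(-35 + 350*I*√5)/2)*8 = -I*√5*(-35 + 350*I*√5)/10*8 = -4*I*√5*(-35 + 350*I*√5)/5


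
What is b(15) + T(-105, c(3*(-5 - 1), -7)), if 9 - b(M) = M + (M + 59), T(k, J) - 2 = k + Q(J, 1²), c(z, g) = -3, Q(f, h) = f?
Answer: -186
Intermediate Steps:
T(k, J) = 2 + J + k (T(k, J) = 2 + (k + J) = 2 + (J + k) = 2 + J + k)
b(M) = -50 - 2*M (b(M) = 9 - (M + (M + 59)) = 9 - (M + (59 + M)) = 9 - (59 + 2*M) = 9 + (-59 - 2*M) = -50 - 2*M)
b(15) + T(-105, c(3*(-5 - 1), -7)) = (-50 - 2*15) + (2 - 3 - 105) = (-50 - 30) - 106 = -80 - 106 = -186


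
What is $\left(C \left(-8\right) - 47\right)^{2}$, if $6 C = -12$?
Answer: $961$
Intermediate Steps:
$C = -2$ ($C = \frac{1}{6} \left(-12\right) = -2$)
$\left(C \left(-8\right) - 47\right)^{2} = \left(\left(-2\right) \left(-8\right) - 47\right)^{2} = \left(16 - 47\right)^{2} = \left(-31\right)^{2} = 961$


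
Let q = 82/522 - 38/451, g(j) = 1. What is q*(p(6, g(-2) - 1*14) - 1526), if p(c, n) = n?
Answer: -1465983/13079 ≈ -112.09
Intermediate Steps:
q = 8573/117711 (q = 82*(1/522) - 38*1/451 = 41/261 - 38/451 = 8573/117711 ≈ 0.072831)
q*(p(6, g(-2) - 1*14) - 1526) = 8573*((1 - 1*14) - 1526)/117711 = 8573*((1 - 14) - 1526)/117711 = 8573*(-13 - 1526)/117711 = (8573/117711)*(-1539) = -1465983/13079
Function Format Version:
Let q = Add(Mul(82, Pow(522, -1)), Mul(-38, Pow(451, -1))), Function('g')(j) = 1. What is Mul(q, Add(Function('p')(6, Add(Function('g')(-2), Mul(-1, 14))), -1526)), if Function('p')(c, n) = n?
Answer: Rational(-1465983, 13079) ≈ -112.09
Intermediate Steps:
q = Rational(8573, 117711) (q = Add(Mul(82, Rational(1, 522)), Mul(-38, Rational(1, 451))) = Add(Rational(41, 261), Rational(-38, 451)) = Rational(8573, 117711) ≈ 0.072831)
Mul(q, Add(Function('p')(6, Add(Function('g')(-2), Mul(-1, 14))), -1526)) = Mul(Rational(8573, 117711), Add(Add(1, Mul(-1, 14)), -1526)) = Mul(Rational(8573, 117711), Add(Add(1, -14), -1526)) = Mul(Rational(8573, 117711), Add(-13, -1526)) = Mul(Rational(8573, 117711), -1539) = Rational(-1465983, 13079)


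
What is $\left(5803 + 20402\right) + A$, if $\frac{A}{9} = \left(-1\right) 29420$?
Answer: $-238575$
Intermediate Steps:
$A = -264780$ ($A = 9 \left(\left(-1\right) 29420\right) = 9 \left(-29420\right) = -264780$)
$\left(5803 + 20402\right) + A = \left(5803 + 20402\right) - 264780 = 26205 - 264780 = -238575$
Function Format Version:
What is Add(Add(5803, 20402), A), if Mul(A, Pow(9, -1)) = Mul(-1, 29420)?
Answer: -238575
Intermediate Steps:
A = -264780 (A = Mul(9, Mul(-1, 29420)) = Mul(9, -29420) = -264780)
Add(Add(5803, 20402), A) = Add(Add(5803, 20402), -264780) = Add(26205, -264780) = -238575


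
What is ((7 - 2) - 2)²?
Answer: 9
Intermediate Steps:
((7 - 2) - 2)² = (5 - 2)² = 3² = 9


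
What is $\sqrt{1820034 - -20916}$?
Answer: $15 \sqrt{8182} \approx 1356.8$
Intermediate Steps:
$\sqrt{1820034 - -20916} = \sqrt{1820034 + 20916} = \sqrt{1840950} = 15 \sqrt{8182}$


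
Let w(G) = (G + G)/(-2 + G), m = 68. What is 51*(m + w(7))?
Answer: 18054/5 ≈ 3610.8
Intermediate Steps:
w(G) = 2*G/(-2 + G) (w(G) = (2*G)/(-2 + G) = 2*G/(-2 + G))
51*(m + w(7)) = 51*(68 + 2*7/(-2 + 7)) = 51*(68 + 2*7/5) = 51*(68 + 2*7*(1/5)) = 51*(68 + 14/5) = 51*(354/5) = 18054/5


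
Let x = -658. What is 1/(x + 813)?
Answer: 1/155 ≈ 0.0064516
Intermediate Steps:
1/(x + 813) = 1/(-658 + 813) = 1/155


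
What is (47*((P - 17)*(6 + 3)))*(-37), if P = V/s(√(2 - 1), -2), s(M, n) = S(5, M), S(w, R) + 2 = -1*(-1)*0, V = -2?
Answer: 250416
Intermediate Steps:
S(w, R) = -2 (S(w, R) = -2 - 1*(-1)*0 = -2 + 1*0 = -2 + 0 = -2)
s(M, n) = -2
P = 1 (P = -2/(-2) = -2*(-½) = 1)
(47*((P - 17)*(6 + 3)))*(-37) = (47*((1 - 17)*(6 + 3)))*(-37) = (47*(-16*9))*(-37) = (47*(-144))*(-37) = -6768*(-37) = 250416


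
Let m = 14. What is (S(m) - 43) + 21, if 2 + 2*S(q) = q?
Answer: -16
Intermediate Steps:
S(q) = -1 + q/2
(S(m) - 43) + 21 = ((-1 + (½)*14) - 43) + 21 = ((-1 + 7) - 43) + 21 = (6 - 43) + 21 = -37 + 21 = -16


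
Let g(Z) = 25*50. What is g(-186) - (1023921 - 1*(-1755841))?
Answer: -2778512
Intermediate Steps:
g(Z) = 1250
g(-186) - (1023921 - 1*(-1755841)) = 1250 - (1023921 - 1*(-1755841)) = 1250 - (1023921 + 1755841) = 1250 - 1*2779762 = 1250 - 2779762 = -2778512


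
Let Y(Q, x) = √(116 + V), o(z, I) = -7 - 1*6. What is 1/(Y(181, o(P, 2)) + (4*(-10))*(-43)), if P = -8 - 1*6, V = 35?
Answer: 1720/2958249 - √151/2958249 ≈ 0.00057727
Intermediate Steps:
P = -14 (P = -8 - 6 = -14)
o(z, I) = -13 (o(z, I) = -7 - 6 = -13)
Y(Q, x) = √151 (Y(Q, x) = √(116 + 35) = √151)
1/(Y(181, o(P, 2)) + (4*(-10))*(-43)) = 1/(√151 + (4*(-10))*(-43)) = 1/(√151 - 40*(-43)) = 1/(√151 + 1720) = 1/(1720 + √151)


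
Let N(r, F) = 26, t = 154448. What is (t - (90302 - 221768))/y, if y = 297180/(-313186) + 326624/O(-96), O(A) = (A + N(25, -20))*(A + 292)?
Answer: -38392102334215/3324105427 ≈ -11550.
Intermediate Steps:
O(A) = (26 + A)*(292 + A) (O(A) = (A + 26)*(A + 292) = (26 + A)*(292 + A))
y = -6648210854/268556995 (y = 297180/(-313186) + 326624/(7592 + (-96)**2 + 318*(-96)) = 297180*(-1/313186) + 326624/(7592 + 9216 - 30528) = -148590/156593 + 326624/(-13720) = -148590/156593 + 326624*(-1/13720) = -148590/156593 - 40828/1715 = -6648210854/268556995 ≈ -24.755)
(t - (90302 - 221768))/y = (154448 - (90302 - 221768))/(-6648210854/268556995) = (154448 - 1*(-131466))*(-268556995/6648210854) = (154448 + 131466)*(-268556995/6648210854) = 285914*(-268556995/6648210854) = -38392102334215/3324105427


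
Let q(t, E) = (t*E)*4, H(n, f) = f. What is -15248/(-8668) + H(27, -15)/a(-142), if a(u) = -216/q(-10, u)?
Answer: 7727158/19503 ≈ 396.20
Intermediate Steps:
q(t, E) = 4*E*t (q(t, E) = (E*t)*4 = 4*E*t)
a(u) = 27/(5*u) (a(u) = -216*(-1/(40*u)) = -(-27)/(5*u) = 27/(5*u))
-15248/(-8668) + H(27, -15)/a(-142) = -15248/(-8668) - 15/((27/5)/(-142)) = -15248*(-1/8668) - 15/((27/5)*(-1/142)) = 3812/2167 - 15/(-27/710) = 3812/2167 - 15*(-710/27) = 3812/2167 + 3550/9 = 7727158/19503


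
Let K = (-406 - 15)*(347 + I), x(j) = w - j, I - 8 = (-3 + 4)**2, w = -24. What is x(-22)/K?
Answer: 1/74938 ≈ 1.3344e-5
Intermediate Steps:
I = 9 (I = 8 + (-3 + 4)**2 = 8 + 1**2 = 8 + 1 = 9)
x(j) = -24 - j
K = -149876 (K = (-406 - 15)*(347 + 9) = -421*356 = -149876)
x(-22)/K = (-24 - 1*(-22))/(-149876) = (-24 + 22)*(-1/149876) = -2*(-1/149876) = 1/74938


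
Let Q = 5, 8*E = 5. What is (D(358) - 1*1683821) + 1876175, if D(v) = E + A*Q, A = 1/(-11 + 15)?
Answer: 1538847/8 ≈ 1.9236e+5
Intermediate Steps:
E = 5/8 (E = (⅛)*5 = 5/8 ≈ 0.62500)
A = ¼ (A = 1/4 = ¼ ≈ 0.25000)
D(v) = 15/8 (D(v) = 5/8 + (¼)*5 = 5/8 + 5/4 = 15/8)
(D(358) - 1*1683821) + 1876175 = (15/8 - 1*1683821) + 1876175 = (15/8 - 1683821) + 1876175 = -13470553/8 + 1876175 = 1538847/8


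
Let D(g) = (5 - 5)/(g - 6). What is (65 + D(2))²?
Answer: 4225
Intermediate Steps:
D(g) = 0 (D(g) = 0/(-6 + g) = 0)
(65 + D(2))² = (65 + 0)² = 65² = 4225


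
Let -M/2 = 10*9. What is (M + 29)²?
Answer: 22801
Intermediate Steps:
M = -180 (M = -20*9 = -2*90 = -180)
(M + 29)² = (-180 + 29)² = (-151)² = 22801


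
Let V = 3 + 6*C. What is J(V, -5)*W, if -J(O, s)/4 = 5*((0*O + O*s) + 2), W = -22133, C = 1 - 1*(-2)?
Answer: -45593980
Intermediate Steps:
C = 3 (C = 1 + 2 = 3)
V = 21 (V = 3 + 6*3 = 3 + 18 = 21)
J(O, s) = -40 - 20*O*s (J(O, s) = -20*((0*O + O*s) + 2) = -20*((0 + O*s) + 2) = -20*(O*s + 2) = -20*(2 + O*s) = -4*(10 + 5*O*s) = -40 - 20*O*s)
J(V, -5)*W = (-40 - 20*21*(-5))*(-22133) = (-40 + 2100)*(-22133) = 2060*(-22133) = -45593980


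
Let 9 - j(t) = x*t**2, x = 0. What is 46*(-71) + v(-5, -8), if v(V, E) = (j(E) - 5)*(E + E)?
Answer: -3330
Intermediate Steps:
j(t) = 9 (j(t) = 9 - 0*t**2 = 9 - 1*0 = 9 + 0 = 9)
v(V, E) = 8*E (v(V, E) = (9 - 5)*(E + E) = 4*(2*E) = 8*E)
46*(-71) + v(-5, -8) = 46*(-71) + 8*(-8) = -3266 - 64 = -3330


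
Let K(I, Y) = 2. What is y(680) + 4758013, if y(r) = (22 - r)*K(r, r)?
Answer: 4756697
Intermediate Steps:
y(r) = 44 - 2*r (y(r) = (22 - r)*2 = 44 - 2*r)
y(680) + 4758013 = (44 - 2*680) + 4758013 = (44 - 1360) + 4758013 = -1316 + 4758013 = 4756697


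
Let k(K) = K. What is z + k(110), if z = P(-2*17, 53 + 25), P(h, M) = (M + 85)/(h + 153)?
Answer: 13253/119 ≈ 111.37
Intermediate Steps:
P(h, M) = (85 + M)/(153 + h)
z = 163/119 (z = (85 + (53 + 25))/(153 - 2*17) = (85 + 78)/(153 - 34) = 163/119 ≈ 1.3697)
z + k(110) = 163/119 + 110 = 13253/119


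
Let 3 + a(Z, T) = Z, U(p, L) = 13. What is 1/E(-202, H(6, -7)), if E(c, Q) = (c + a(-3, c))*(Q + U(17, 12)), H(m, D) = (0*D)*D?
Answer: -1/2704 ≈ -0.00036982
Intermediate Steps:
a(Z, T) = -3 + Z
H(m, D) = 0 (H(m, D) = 0*D = 0)
E(c, Q) = (-6 + c)*(13 + Q) (E(c, Q) = (c + (-3 - 3))*(Q + 13) = (c - 6)*(13 + Q) = (-6 + c)*(13 + Q))
1/E(-202, H(6, -7)) = 1/(-78 - 6*0 + 13*(-202) + 0*(-202)) = 1/(-78 + 0 - 2626 + 0) = 1/(-2704) = -1/2704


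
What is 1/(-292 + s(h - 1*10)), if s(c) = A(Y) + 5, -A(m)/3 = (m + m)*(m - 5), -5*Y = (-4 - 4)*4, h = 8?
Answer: -25/8519 ≈ -0.0029346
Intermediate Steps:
Y = 32/5 (Y = -(-4 - 4)*4/5 = -(-8)*4/5 = -⅕*(-32) = 32/5 ≈ 6.4000)
A(m) = -6*m*(-5 + m) (A(m) = -3*(m + m)*(m - 5) = -3*2*m*(-5 + m) = -6*m*(-5 + m))
s(c) = -1219/25 (s(c) = 6*(32/5)*(5 - 1*32/5) + 5 = 6*(32/5)*(5 - 32/5) + 5 = 6*(32/5)*(-7/5) + 5 = -1344/25 + 5 = -1219/25)
1/(-292 + s(h - 1*10)) = 1/(-292 - 1219/25) = 1/(-8519/25) = -25/8519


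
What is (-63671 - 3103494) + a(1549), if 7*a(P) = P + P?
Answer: -22167057/7 ≈ -3.1667e+6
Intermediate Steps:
a(P) = 2*P/7 (a(P) = (P + P)/7 = (2*P)/7 = 2*P/7)
(-63671 - 3103494) + a(1549) = (-63671 - 3103494) + (2/7)*1549 = -3167165 + 3098/7 = -22167057/7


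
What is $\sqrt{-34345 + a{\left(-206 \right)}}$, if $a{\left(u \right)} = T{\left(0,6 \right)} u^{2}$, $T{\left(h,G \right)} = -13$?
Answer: $i \sqrt{586013} \approx 765.51 i$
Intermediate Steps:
$a{\left(u \right)} = - 13 u^{2}$
$\sqrt{-34345 + a{\left(-206 \right)}} = \sqrt{-34345 - 13 \left(-206\right)^{2}} = \sqrt{-34345 - 551668} = \sqrt{-586013} = i \sqrt{586013}$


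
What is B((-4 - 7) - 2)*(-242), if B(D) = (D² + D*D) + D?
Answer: -78650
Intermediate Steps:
B(D) = D + 2*D² (B(D) = (D² + D²) + D = 2*D² + D = D + 2*D²)
B((-4 - 7) - 2)*(-242) = (((-4 - 7) - 2)*(1 + 2*((-4 - 7) - 2)))*(-242) = ((-11 - 2)*(1 + 2*(-11 - 2)))*(-242) = -13*(1 + 2*(-13))*(-242) = -13*(1 - 26)*(-242) = -13*(-25)*(-242) = 325*(-242) = -78650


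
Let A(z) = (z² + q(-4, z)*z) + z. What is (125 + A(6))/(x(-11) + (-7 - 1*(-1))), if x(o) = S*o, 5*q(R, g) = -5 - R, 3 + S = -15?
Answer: 829/960 ≈ 0.86354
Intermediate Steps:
S = -18 (S = -3 - 15 = -18)
q(R, g) = -1 - R/5 (q(R, g) = (-5 - R)/5 = -1 - R/5)
A(z) = z² + 4*z/5 (A(z) = (z² + (-1 - ⅕*(-4))*z) + z = (z² + (-1 + ⅘)*z) + z = (z² - z/5) + z = z² + 4*z/5)
x(o) = -18*o
(125 + A(6))/(x(-11) + (-7 - 1*(-1))) = (125 + (⅕)*6*(4 + 5*6))/(-18*(-11) + (-7 - 1*(-1))) = (125 + (⅕)*6*(4 + 30))/(198 + (-7 + 1)) = (125 + (⅕)*6*34)/(198 - 6) = (125 + 204/5)/192 = (829/5)*(1/192) = 829/960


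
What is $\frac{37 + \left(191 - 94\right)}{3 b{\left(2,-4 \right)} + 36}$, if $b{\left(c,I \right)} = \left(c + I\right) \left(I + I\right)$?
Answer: $\frac{67}{42} \approx 1.5952$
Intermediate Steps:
$b{\left(c,I \right)} = 2 I \left(I + c\right)$ ($b{\left(c,I \right)} = \left(I + c\right) 2 I = 2 I \left(I + c\right)$)
$\frac{37 + \left(191 - 94\right)}{3 b{\left(2,-4 \right)} + 36} = \frac{37 + \left(191 - 94\right)}{3 \cdot 2 \left(-4\right) \left(-4 + 2\right) + 36} = \frac{37 + 97}{3 \cdot 2 \left(-4\right) \left(-2\right) + 36} = \frac{134}{3 \cdot 16 + 36} = \frac{134}{48 + 36} = \frac{134}{84} = 134 \cdot \frac{1}{84} = \frac{67}{42}$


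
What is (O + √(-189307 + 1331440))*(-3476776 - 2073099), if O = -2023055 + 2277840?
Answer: -1414024901875 - 5549875*√1142133 ≈ -1.4200e+12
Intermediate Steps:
O = 254785
(O + √(-189307 + 1331440))*(-3476776 - 2073099) = (254785 + √(-189307 + 1331440))*(-3476776 - 2073099) = (254785 + √1142133)*(-5549875) = -1414024901875 - 5549875*√1142133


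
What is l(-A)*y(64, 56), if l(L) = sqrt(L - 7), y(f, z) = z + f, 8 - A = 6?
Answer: 360*I ≈ 360.0*I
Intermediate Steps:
A = 2 (A = 8 - 1*6 = 8 - 6 = 2)
y(f, z) = f + z
l(L) = sqrt(-7 + L)
l(-A)*y(64, 56) = sqrt(-7 - 1*2)*(64 + 56) = sqrt(-7 - 2)*120 = sqrt(-9)*120 = (3*I)*120 = 360*I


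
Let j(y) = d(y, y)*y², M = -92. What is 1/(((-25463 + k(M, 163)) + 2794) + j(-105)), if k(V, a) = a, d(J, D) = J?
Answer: -1/1180131 ≈ -8.4736e-7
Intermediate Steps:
j(y) = y³ (j(y) = y*y² = y³)
1/(((-25463 + k(M, 163)) + 2794) + j(-105)) = 1/(((-25463 + 163) + 2794) + (-105)³) = 1/((-25300 + 2794) - 1157625) = 1/(-22506 - 1157625) = 1/(-1180131) = -1/1180131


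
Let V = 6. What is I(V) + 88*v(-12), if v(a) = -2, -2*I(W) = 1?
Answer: -353/2 ≈ -176.50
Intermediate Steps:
I(W) = -½ (I(W) = -½*1 = -½)
I(V) + 88*v(-12) = -½ + 88*(-2) = -½ - 176 = -353/2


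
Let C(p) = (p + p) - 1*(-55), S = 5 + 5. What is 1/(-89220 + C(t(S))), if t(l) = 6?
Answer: -1/89153 ≈ -1.1217e-5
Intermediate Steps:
S = 10
C(p) = 55 + 2*p (C(p) = 2*p + 55 = 55 + 2*p)
1/(-89220 + C(t(S))) = 1/(-89220 + (55 + 2*6)) = 1/(-89220 + (55 + 12)) = 1/(-89220 + 67) = 1/(-89153) = -1/89153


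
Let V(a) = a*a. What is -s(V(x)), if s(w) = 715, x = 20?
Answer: -715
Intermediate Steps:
V(a) = a²
-s(V(x)) = -1*715 = -715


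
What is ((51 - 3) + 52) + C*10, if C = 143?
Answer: 1530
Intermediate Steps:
((51 - 3) + 52) + C*10 = ((51 - 3) + 52) + 143*10 = (48 + 52) + 1430 = 100 + 1430 = 1530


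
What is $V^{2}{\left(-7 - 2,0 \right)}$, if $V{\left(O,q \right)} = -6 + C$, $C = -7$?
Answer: $169$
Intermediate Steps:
$V{\left(O,q \right)} = -13$ ($V{\left(O,q \right)} = -6 - 7 = -13$)
$V^{2}{\left(-7 - 2,0 \right)} = \left(-13\right)^{2} = 169$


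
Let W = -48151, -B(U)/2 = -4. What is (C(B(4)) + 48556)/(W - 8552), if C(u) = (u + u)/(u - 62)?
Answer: -1311004/1530981 ≈ -0.85632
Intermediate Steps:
B(U) = 8 (B(U) = -2*(-4) = 8)
C(u) = 2*u/(-62 + u) (C(u) = (2*u)/(-62 + u) = 2*u/(-62 + u))
(C(B(4)) + 48556)/(W - 8552) = (2*8/(-62 + 8) + 48556)/(-48151 - 8552) = (2*8/(-54) + 48556)/(-56703) = (2*8*(-1/54) + 48556)*(-1/56703) = (-8/27 + 48556)*(-1/56703) = (1311004/27)*(-1/56703) = -1311004/1530981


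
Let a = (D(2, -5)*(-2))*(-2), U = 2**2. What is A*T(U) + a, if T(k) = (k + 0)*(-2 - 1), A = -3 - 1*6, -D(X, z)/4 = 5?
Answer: 28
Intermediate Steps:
D(X, z) = -20 (D(X, z) = -4*5 = -20)
U = 4
A = -9 (A = -3 - 6 = -9)
a = -80 (a = -20*(-2)*(-2) = 40*(-2) = -80)
T(k) = -3*k (T(k) = k*(-3) = -3*k)
A*T(U) + a = -(-27)*4 - 80 = -9*(-12) - 80 = 108 - 80 = 28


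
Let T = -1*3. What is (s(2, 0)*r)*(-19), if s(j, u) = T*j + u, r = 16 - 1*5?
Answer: 1254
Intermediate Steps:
T = -3
r = 11 (r = 16 - 5 = 11)
s(j, u) = u - 3*j (s(j, u) = -3*j + u = u - 3*j)
(s(2, 0)*r)*(-19) = ((0 - 3*2)*11)*(-19) = ((0 - 6)*11)*(-19) = -6*11*(-19) = -66*(-19) = 1254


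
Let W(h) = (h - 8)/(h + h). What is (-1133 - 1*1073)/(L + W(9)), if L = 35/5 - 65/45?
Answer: -39708/101 ≈ -393.15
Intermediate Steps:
L = 50/9 (L = 35*(1/5) - 65*1/45 = 7 - 13/9 = 50/9 ≈ 5.5556)
W(h) = (-8 + h)/(2*h) (W(h) = (-8 + h)/((2*h)) = (-8 + h)*(1/(2*h)) = (-8 + h)/(2*h))
(-1133 - 1*1073)/(L + W(9)) = (-1133 - 1*1073)/(50/9 + (1/2)*(-8 + 9)/9) = (-1133 - 1073)/(50/9 + (1/2)*(1/9)*1) = -2206/(50/9 + 1/18) = -2206/101/18 = -2206*18/101 = -39708/101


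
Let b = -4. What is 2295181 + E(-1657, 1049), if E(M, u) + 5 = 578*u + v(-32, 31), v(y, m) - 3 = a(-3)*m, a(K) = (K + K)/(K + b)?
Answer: 20310693/7 ≈ 2.9015e+6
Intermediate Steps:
a(K) = 2*K/(-4 + K) (a(K) = (K + K)/(K - 4) = (2*K)/(-4 + K) = 2*K/(-4 + K))
v(y, m) = 3 + 6*m/7 (v(y, m) = 3 + (2*(-3)/(-4 - 3))*m = 3 + (2*(-3)/(-7))*m = 3 + (2*(-3)*(-1/7))*m = 3 + 6*m/7)
E(M, u) = 172/7 + 578*u (E(M, u) = -5 + (578*u + (3 + (6/7)*31)) = -5 + (578*u + (3 + 186/7)) = -5 + (578*u + 207/7) = -5 + (207/7 + 578*u) = 172/7 + 578*u)
2295181 + E(-1657, 1049) = 2295181 + (172/7 + 578*1049) = 2295181 + (172/7 + 606322) = 2295181 + 4244426/7 = 20310693/7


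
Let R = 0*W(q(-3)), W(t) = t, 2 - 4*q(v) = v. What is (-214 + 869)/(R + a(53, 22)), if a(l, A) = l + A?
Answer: 131/15 ≈ 8.7333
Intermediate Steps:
q(v) = 1/2 - v/4
R = 0 (R = 0*(1/2 - 1/4*(-3)) = 0*(1/2 + 3/4) = 0*(5/4) = 0)
a(l, A) = A + l
(-214 + 869)/(R + a(53, 22)) = (-214 + 869)/(0 + (22 + 53)) = 655/(0 + 75) = 655/75 = 655*(1/75) = 131/15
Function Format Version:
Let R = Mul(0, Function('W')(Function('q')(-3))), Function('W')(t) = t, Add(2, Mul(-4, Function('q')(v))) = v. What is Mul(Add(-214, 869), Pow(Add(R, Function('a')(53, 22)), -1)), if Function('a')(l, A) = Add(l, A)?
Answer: Rational(131, 15) ≈ 8.7333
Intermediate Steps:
Function('q')(v) = Add(Rational(1, 2), Mul(Rational(-1, 4), v))
R = 0 (R = Mul(0, Add(Rational(1, 2), Mul(Rational(-1, 4), -3))) = Mul(0, Add(Rational(1, 2), Rational(3, 4))) = Mul(0, Rational(5, 4)) = 0)
Function('a')(l, A) = Add(A, l)
Mul(Add(-214, 869), Pow(Add(R, Function('a')(53, 22)), -1)) = Mul(Add(-214, 869), Pow(Add(0, Add(22, 53)), -1)) = Mul(655, Pow(Add(0, 75), -1)) = Mul(655, Pow(75, -1)) = Mul(655, Rational(1, 75)) = Rational(131, 15)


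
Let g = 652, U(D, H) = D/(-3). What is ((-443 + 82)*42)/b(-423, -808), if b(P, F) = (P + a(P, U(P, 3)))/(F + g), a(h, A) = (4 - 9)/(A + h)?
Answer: -667006704/119281 ≈ -5591.9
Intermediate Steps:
U(D, H) = -D/3 (U(D, H) = D*(-⅓) = -D/3)
a(h, A) = -5/(A + h)
b(P, F) = (P - 15/(2*P))/(652 + F) (b(P, F) = (P - 5/(-P/3 + P))/(F + 652) = (P - 5*3/(2*P))/(652 + F) = (P - 15/(2*P))/(652 + F))
((-443 + 82)*42)/b(-423, -808) = ((-443 + 82)*42)/(((-15/2 + (-423)²)/((-423)*(652 - 808)))) = (-361*42)/((-1/423*(-15/2 + 178929)/(-156))) = -15162/((-1/423*(-1/156)*357843/2)) = -15162/119281/43992 = -15162*43992/119281 = -667006704/119281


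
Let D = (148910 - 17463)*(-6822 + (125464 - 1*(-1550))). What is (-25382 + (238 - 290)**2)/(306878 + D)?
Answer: -29/20203561 ≈ -1.4354e-6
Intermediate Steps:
D = 15798877824 (D = 131447*(-6822 + (125464 + 1550)) = 131447*(-6822 + 127014) = 131447*120192 = 15798877824)
(-25382 + (238 - 290)**2)/(306878 + D) = (-25382 + (238 - 290)**2)/(306878 + 15798877824) = (-25382 + (-52)**2)/15799184702 = (-25382 + 2704)*(1/15799184702) = -22678*1/15799184702 = -29/20203561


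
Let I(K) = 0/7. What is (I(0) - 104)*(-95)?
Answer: 9880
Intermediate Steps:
I(K) = 0 (I(K) = 0*(⅐) = 0)
(I(0) - 104)*(-95) = (0 - 104)*(-95) = -104*(-95) = 9880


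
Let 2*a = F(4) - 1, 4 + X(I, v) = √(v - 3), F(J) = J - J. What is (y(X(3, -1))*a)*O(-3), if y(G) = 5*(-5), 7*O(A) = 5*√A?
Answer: 125*I*√3/14 ≈ 15.465*I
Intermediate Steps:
F(J) = 0
X(I, v) = -4 + √(-3 + v) (X(I, v) = -4 + √(v - 3) = -4 + √(-3 + v))
a = -½ (a = (0 - 1)/2 = (½)*(-1) = -½ ≈ -0.50000)
O(A) = 5*√A/7 (O(A) = (5*√A)/7 = 5*√A/7)
y(G) = -25
(y(X(3, -1))*a)*O(-3) = (-25*(-½))*(5*√(-3)/7) = 25*(5*(I*√3)/7)/2 = 25*(5*I*√3/7)/2 = 125*I*√3/14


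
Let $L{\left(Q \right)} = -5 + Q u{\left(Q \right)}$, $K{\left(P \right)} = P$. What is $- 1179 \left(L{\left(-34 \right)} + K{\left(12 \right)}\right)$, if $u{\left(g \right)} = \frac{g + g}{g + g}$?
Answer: $31833$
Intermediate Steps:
$u{\left(g \right)} = 1$ ($u{\left(g \right)} = \frac{2 g}{2 g} = 2 g \frac{1}{2 g} = 1$)
$L{\left(Q \right)} = -5 + Q$ ($L{\left(Q \right)} = -5 + Q 1 = -5 + Q$)
$- 1179 \left(L{\left(-34 \right)} + K{\left(12 \right)}\right) = - 1179 \left(\left(-5 - 34\right) + 12\right) = - 1179 \left(-39 + 12\right) = \left(-1179\right) \left(-27\right) = 31833$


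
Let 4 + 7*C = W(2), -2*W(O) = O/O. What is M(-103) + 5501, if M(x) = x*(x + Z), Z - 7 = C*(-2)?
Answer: 106796/7 ≈ 15257.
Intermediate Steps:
W(O) = -1/2 (W(O) = -O/(2*O) = -1/2*1 = -1/2)
C = -9/14 (C = -4/7 + (1/7)*(-1/2) = -4/7 - 1/14 = -9/14 ≈ -0.64286)
Z = 58/7 (Z = 7 - 9/14*(-2) = 7 + 9/7 = 58/7 ≈ 8.2857)
M(x) = x*(58/7 + x) (M(x) = x*(x + 58/7) = x*(58/7 + x))
M(-103) + 5501 = (1/7)*(-103)*(58 + 7*(-103)) + 5501 = (1/7)*(-103)*(58 - 721) + 5501 = (1/7)*(-103)*(-663) + 5501 = 68289/7 + 5501 = 106796/7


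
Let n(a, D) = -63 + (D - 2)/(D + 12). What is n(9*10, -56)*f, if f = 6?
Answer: -4071/11 ≈ -370.09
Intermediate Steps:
n(a, D) = -63 + (-2 + D)/(12 + D)
n(9*10, -56)*f = (2*(-379 - 31*(-56))/(12 - 56))*6 = (2*(-379 + 1736)/(-44))*6 = (2*(-1/44)*1357)*6 = -1357/22*6 = -4071/11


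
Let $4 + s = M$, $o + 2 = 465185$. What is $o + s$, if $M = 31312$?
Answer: $496491$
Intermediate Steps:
$o = 465183$ ($o = -2 + 465185 = 465183$)
$s = 31308$ ($s = -4 + 31312 = 31308$)
$o + s = 465183 + 31308 = 496491$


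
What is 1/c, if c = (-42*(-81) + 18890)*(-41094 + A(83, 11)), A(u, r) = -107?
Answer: -1/918452692 ≈ -1.0888e-9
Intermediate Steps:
c = -918452692 (c = (-42*(-81) + 18890)*(-41094 - 107) = (3402 + 18890)*(-41201) = 22292*(-41201) = -918452692)
1/c = 1/(-918452692) = -1/918452692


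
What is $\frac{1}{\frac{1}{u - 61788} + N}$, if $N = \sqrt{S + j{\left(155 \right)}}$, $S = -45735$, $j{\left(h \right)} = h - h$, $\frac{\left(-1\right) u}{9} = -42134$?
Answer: $\frac{317418}{4607992729822141} - \frac{100754186724 i \sqrt{45735}}{4607992729822141} \approx 6.8884 \cdot 10^{-11} - 0.004676 i$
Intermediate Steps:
$u = 379206$ ($u = \left(-9\right) \left(-42134\right) = 379206$)
$j{\left(h \right)} = 0$
$N = i \sqrt{45735}$ ($N = \sqrt{-45735 + 0} = \sqrt{-45735} = i \sqrt{45735} \approx 213.86 i$)
$\frac{1}{\frac{1}{u - 61788} + N} = \frac{1}{\frac{1}{379206 - 61788} + i \sqrt{45735}} = \frac{1}{\frac{1}{317418} + i \sqrt{45735}}$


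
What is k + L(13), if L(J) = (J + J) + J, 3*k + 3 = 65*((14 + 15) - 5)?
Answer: 558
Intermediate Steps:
k = 519 (k = -1 + (65*((14 + 15) - 5))/3 = -1 + (65*(29 - 5))/3 = -1 + (65*24)/3 = -1 + (⅓)*1560 = -1 + 520 = 519)
L(J) = 3*J (L(J) = 2*J + J = 3*J)
k + L(13) = 519 + 3*13 = 519 + 39 = 558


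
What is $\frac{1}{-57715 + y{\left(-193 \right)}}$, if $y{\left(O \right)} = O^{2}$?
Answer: $- \frac{1}{20466} \approx -4.8862 \cdot 10^{-5}$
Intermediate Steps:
$\frac{1}{-57715 + y{\left(-193 \right)}} = \frac{1}{-57715 + \left(-193\right)^{2}} = \frac{1}{-57715 + 37249} = \frac{1}{-20466} = - \frac{1}{20466}$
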